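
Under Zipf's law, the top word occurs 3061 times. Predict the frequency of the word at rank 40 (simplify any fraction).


Zipf's law: freq(rank) = f1 / rank
f1 = 3061, rank = 40
freq = 3061 / 40
GCD(3061, 40) = 1
Simplified: 3061/40

3061/40


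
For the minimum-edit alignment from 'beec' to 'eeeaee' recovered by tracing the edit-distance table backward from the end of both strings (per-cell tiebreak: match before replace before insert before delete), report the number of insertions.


Edit distance = 4. Backtracking from cell (4, 6) with preference match > replace > insert > delete,
then listing the resulting alignment 'beec' -> 'eeeaee' left to right:
  Step 1: insert 'e' [insertion #1]
  Step 2: replace b->e
  Step 3: keep 'e'
  Step 4: insert 'a' [insertion #2]
  Step 5: keep 'e'
  Step 6: replace c->e
Total insertions: 2

2


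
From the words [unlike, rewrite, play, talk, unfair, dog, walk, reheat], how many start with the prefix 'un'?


Checking each word for prefix 'un':
  'unlike' -> YES, starts with 'un' (count: 1)
  'rewrite' -> no (count: 1)
  'play' -> no (count: 1)
  'talk' -> no (count: 1)
  'unfair' -> YES, starts with 'un' (count: 2)
  'dog' -> no (count: 2)
  'walk' -> no (count: 2)
  'reheat' -> no (count: 2)
Total with prefix 'un': 2

2


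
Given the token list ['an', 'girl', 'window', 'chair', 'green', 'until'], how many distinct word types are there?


Listing all tokens and tracking unique types:
  Token 1: 'an' -> NEW (unique so far: 1)
  Token 2: 'girl' -> NEW (unique so far: 2)
  Token 3: 'window' -> NEW (unique so far: 3)
  Token 4: 'chair' -> NEW (unique so far: 4)
  Token 5: 'green' -> NEW (unique so far: 5)
  Token 6: 'until' -> NEW (unique so far: 6)
Unique types: ('an', 'chair', 'girl', 'green', 'until', 'window')
Vocabulary size: 6

6


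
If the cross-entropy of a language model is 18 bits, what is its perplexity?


Perplexity formula: PP = 2^H
H = 18
PP = 2^18
PP = 2^18 = 262144

262144


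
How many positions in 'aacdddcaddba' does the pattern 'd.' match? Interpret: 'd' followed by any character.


Pattern: d. means 'd' followed by any character.
Scanning 'aacdddcaddba' position-by-position:
  Pos 0: window 'aa' -> no
  Pos 1: window 'ac' -> no
  Pos 2: window 'cd' -> no
  Pos 3: window 'dd' -> MATCH
  Pos 4: window 'dd' -> MATCH
  Pos 5: window 'dc' -> MATCH
  Pos 6: window 'ca' -> no
  Pos 7: window 'ad' -> no
  Pos 8: window 'dd' -> MATCH
  Pos 9: window 'db' -> MATCH
  Pos 10: window 'ba' -> no
  Pos 11: window 'a' -> no
Total matches: 5

5


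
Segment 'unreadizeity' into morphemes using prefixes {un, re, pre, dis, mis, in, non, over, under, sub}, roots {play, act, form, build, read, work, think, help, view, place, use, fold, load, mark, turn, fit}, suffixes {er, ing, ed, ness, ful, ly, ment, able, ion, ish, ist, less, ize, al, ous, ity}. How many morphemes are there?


Segmenting 'unreadizeity' against the inventory:
  'un' -> prefix (morpheme 1)
  'read' -> root (morpheme 2)
  'ize' -> suffix (morpheme 3)
  'ity' -> suffix (morpheme 4)
Total morphemes: 4

4


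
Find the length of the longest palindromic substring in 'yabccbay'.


Scanning 'yabccbay' for palindromic substrings.
Substring at positions 0-7: 'yabccbay'.
Check: reverse('yabccbay') = 'yabccbay' -> palindrome confirmed.
No longer palindromic substring exists; longest length = 8

8


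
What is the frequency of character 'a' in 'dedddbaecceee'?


Scanning 'dedddbaecceee' for 'a':
  Position 6: 'a' -> MATCH (count: 1)
Total occurrences of 'a': 1

1


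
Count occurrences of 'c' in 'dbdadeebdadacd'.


Scanning 'dbdadeebdadacd' for 'c':
  Position 12: 'c' -> MATCH (count: 1)
Total occurrences of 'c': 1

1


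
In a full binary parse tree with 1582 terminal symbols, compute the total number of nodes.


Leaf nodes (terminals): 1582
Internal nodes = n - 1 = 1582 - 1 = 1581
Total = leaves + internal = 1582 + 1581 = 3163

3163


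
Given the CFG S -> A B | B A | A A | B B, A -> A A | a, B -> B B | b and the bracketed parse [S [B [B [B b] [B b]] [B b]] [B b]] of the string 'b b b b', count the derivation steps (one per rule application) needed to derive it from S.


Every bracketed nonterminal node [X ...] in the tree is produced by exactly one rule application.
Reading the tree off as a leftmost derivation:
  Step 1: S  =>  B B   (applied S -> B B)
  Step 2: B B  =>  B B B   (applied B -> B B)
  Step 3: B B B  =>  B B B B   (applied B -> B B)
  Step 4: B B B B  =>  b B B B   (applied B -> b)
  Step 5: b B B B  =>  b b B B   (applied B -> b)
  Step 6: b b B B  =>  b b b B   (applied B -> b)
  Step 7: b b b B  =>  b b b b   (applied B -> b)
Final yield: b b b b
Total rewrite steps: 7

7


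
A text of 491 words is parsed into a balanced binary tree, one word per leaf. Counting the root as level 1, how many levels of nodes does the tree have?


In a balanced binary tree with n leaves the deepest leaf is ceil(log2(n)) edges below the root,
so counting node levels inclusive of root and leaves gives ceil(log2(n)) + 1 levels.
log2(491) = 8.9396
ceil(8.9396) = 9
levels = 9 + 1 = 10

10


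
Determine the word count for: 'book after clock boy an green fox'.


Counting words by splitting on spaces:
  Word 1: 'book'
  Word 2: 'after'
  Word 3: 'clock'
  Word 4: 'boy'
  Word 5: 'an'
  Word 6: 'green'
  Word 7: 'fox'
Total words: 7

7


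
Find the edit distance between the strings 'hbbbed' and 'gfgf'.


Building DP table for s1='hbbbed' (len 6) and s2='gfgf' (len 4):
       g  f  g  f
    0  1  2  3  4
  h 1  1  2  3  4
  b 2  2  2  3  4
  b 3  3  3  3  4
  b 4  4  4  4  4
  e 5  5  5  5  5
  d 6  6  6  6  6
Edit distance = dp[6][4] = 6

6


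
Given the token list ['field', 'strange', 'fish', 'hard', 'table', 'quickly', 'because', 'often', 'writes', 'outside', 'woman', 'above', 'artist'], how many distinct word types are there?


Listing all tokens and tracking unique types:
  Token 1: 'field' -> NEW (unique so far: 1)
  Token 2: 'strange' -> NEW (unique so far: 2)
  Token 3: 'fish' -> NEW (unique so far: 3)
  Token 4: 'hard' -> NEW (unique so far: 4)
  Token 5: 'table' -> NEW (unique so far: 5)
  Token 6: 'quickly' -> NEW (unique so far: 6)
  Token 7: 'because' -> NEW (unique so far: 7)
  Token 8: 'often' -> NEW (unique so far: 8)
  Token 9: 'writes' -> NEW (unique so far: 9)
  Token 10: 'outside' -> NEW (unique so far: 10)
  Token 11: 'woman' -> NEW (unique so far: 11)
  Token 12: 'above' -> NEW (unique so far: 12)
  Token 13: 'artist' -> NEW (unique so far: 13)
Unique types: ('above', 'artist', 'because', 'field', 'fish', 'hard', 'often', 'outside', 'quickly', 'strange', 'table', 'woman', 'writes')
Vocabulary size: 13

13


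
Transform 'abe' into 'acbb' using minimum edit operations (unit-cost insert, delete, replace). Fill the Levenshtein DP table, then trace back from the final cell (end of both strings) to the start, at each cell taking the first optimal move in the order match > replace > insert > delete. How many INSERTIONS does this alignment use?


Edit distance = 2. Backtracking from cell (3, 4) with preference match > replace > insert > delete,
then listing the resulting alignment 'abe' -> 'acbb' left to right:
  Step 1: keep 'a'
  Step 2: insert 'c' [insertion #1]
  Step 3: keep 'b'
  Step 4: replace e->b
Total insertions: 1

1


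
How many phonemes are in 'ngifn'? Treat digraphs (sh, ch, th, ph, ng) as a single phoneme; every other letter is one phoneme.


Parsing 'ngifn' greedily, digraphs first:
  'ng' -> digraph (1 consonant phoneme) (phonemes so far: 1)
  'i' -> vowel phoneme (phonemes so far: 2)
  'f' -> consonant phoneme (phonemes so far: 3)
  'n' -> consonant phoneme (phonemes so far: 4)
Total phonemes: 4

4


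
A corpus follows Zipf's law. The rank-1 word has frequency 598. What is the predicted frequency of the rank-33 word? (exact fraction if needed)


Zipf's law: freq(rank) = f1 / rank
f1 = 598, rank = 33
freq = 598 / 33
GCD(598, 33) = 1
Simplified: 598/33

598/33


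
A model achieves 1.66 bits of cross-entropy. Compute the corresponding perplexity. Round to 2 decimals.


Perplexity formula: PP = 2^H
H = 1.66
PP = 2^1.66
Decompose: 2^1.66 = 2^1 * 2^0.66
2^1 = 2, 2^0.66 ~ 1.5800826
PP ~ 2 * 1.5800826 = 3.1601652
Rounded to 2 decimals: 3.16

3.16


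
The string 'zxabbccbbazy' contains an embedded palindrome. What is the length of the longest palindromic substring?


Scanning 'zxabbccbbazy' for palindromic substrings.
Substring at positions 2-9: 'abbccbba'.
Check: reverse('abbccbba') = 'abbccbba' -> palindrome confirmed.
Neighbouring characters ('x' / 'z') break symmetry, so it cannot extend further.
No longer palindromic substring exists; longest length = 8

8


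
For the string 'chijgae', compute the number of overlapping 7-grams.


String 'chijgae' has length L = 7.
Number of overlapping n-grams = L - n + 1
Substituting: 7 - 7 + 1 = 1

1


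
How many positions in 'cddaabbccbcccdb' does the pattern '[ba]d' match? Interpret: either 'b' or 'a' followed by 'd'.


Pattern: [ba]d means either 'b' or 'a' followed by 'd'.
Scanning 'cddaabbccbcccdb' position-by-position:
  Pos 0: window 'cd' -> no
  Pos 1: window 'dd' -> no
  Pos 2: window 'da' -> no
  Pos 3: window 'aa' -> no
  Pos 4: window 'ab' -> no
  Pos 5: window 'bb' -> no
  Pos 6: window 'bc' -> no
  Pos 7: window 'cc' -> no
  Pos 8: window 'cb' -> no
  Pos 9: window 'bc' -> no
  Pos 10: window 'cc' -> no
  Pos 11: window 'cc' -> no
  Pos 12: window 'cd' -> no
  Pos 13: window 'db' -> no
  Pos 14: window 'b' -> no
Total matches: 0

0


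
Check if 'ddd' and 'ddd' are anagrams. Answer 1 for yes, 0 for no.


Sort characters of 'ddd': 'ddd'
Sort characters of 'ddd': 'ddd'
Sorted forms match -> they ARE anagrams
Result: 1

1


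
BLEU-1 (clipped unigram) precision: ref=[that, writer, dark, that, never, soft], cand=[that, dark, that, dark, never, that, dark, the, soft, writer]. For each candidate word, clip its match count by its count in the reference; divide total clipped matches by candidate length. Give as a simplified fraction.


Reference word counts: {'dark': 1, 'never': 1, 'soft': 1, 'that': 2, 'writer': 1}
Checking each candidate word (with clipping):
  'that' -> in reference (ref count 2, used 1/2) -> match (matches: 1)
  'dark' -> in reference (ref count 1, used 1/1) -> match (matches: 2)
  'that' -> in reference (ref count 2, used 2/2) -> match (matches: 3)
  'dark' -> ref count 1 already used up (1/1) -> clipped, no match (matches: 3)
  'never' -> in reference (ref count 1, used 1/1) -> match (matches: 4)
  'that' -> ref count 2 already used up (2/2) -> clipped, no match (matches: 4)
  'dark' -> ref count 1 already used up (1/1) -> clipped, no match (matches: 4)
  'the' -> not in reference -> no match (matches: 4)
  'soft' -> in reference (ref count 1, used 1/1) -> match (matches: 5)
  'writer' -> in reference (ref count 1, used 1/1) -> match (matches: 6)
Clipped matches: 6, Candidate length: 10
Precision = 6/10 = 3/5

3/5


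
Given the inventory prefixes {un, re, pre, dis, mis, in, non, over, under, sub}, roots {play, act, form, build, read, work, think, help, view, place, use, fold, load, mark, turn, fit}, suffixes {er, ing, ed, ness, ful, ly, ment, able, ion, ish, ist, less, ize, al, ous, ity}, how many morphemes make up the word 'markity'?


Segmenting 'markity' against the inventory:
  'mark' -> root (morpheme 1)
  'ity' -> suffix (morpheme 2)
Total morphemes: 2

2


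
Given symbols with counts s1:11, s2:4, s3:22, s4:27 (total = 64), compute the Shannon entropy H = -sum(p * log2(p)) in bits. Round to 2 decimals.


Computing entropy H = -sum(p_i * log2(p_i)):
  s1: p = 11/64 = 0.1719, -p*log2(p) = 0.4367
  s2: p = 4/64 = 0.0625, -p*log2(p) = 0.2500
  s3: p = 22/64 = 0.3438, -p*log2(p) = 0.5296
  s4: p = 27/64 = 0.4219, -p*log2(p) = 0.5253
H = sum of terms = 1.7416
Rounded to 2 decimals: 1.74

1.74


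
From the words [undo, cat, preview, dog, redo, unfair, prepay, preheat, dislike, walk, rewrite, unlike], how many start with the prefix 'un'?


Checking each word for prefix 'un':
  'undo' -> YES, starts with 'un' (count: 1)
  'cat' -> no (count: 1)
  'preview' -> no (count: 1)
  'dog' -> no (count: 1)
  'redo' -> no (count: 1)
  'unfair' -> YES, starts with 'un' (count: 2)
  'prepay' -> no (count: 2)
  'preheat' -> no (count: 2)
  'dislike' -> no (count: 2)
  'walk' -> no (count: 2)
  'rewrite' -> no (count: 2)
  'unlike' -> YES, starts with 'un' (count: 3)
Total with prefix 'un': 3

3


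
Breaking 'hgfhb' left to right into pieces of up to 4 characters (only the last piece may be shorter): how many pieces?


'hgfhb' has 5 characters.
Chunking with max size 4:
  Chunk 1: 'hgfh' (positions 0-3)
  Chunk 2: 'b' (positions 4-4)
Total chunks: ceil(5 / 4) = 2

2


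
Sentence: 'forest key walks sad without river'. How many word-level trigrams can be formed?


Word trigrams from [6] words:
  Trigram 1: (forest key walks)
  Trigram 2: (key walks sad)
  Trigram 3: (walks sad without)
  Trigram 4: (sad without river)
Total word trigrams: 6 - 2 = 4

4


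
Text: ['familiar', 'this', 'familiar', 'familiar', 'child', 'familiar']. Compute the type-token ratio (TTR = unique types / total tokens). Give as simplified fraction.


Tokens: 6
Unique types: ('child', 'familiar', 'this') = 3
TTR = 3/6
Simplify: divide both by 3 -> 1/2
TTR = 1/2

1/2


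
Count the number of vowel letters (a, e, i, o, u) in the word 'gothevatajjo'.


Scanning each character of 'gothevatajjo':
  Position 1: 'g' -> consonant (running count: 0)
  Position 2: 'o' -> vowel (running count: 1)
  Position 3: 't' -> consonant (running count: 1)
  Position 4: 'h' -> consonant (running count: 1)
  Position 5: 'e' -> vowel (running count: 2)
  Position 6: 'v' -> consonant (running count: 2)
  Position 7: 'a' -> vowel (running count: 3)
  Position 8: 't' -> consonant (running count: 3)
  Position 9: 'a' -> vowel (running count: 4)
  Position 10: 'j' -> consonant (running count: 4)
  Position 11: 'j' -> consonant (running count: 4)
  Position 12: 'o' -> vowel (running count: 5)
Total vowels: 5

5


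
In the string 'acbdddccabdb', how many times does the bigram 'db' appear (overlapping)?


Scanning 'acbdddccabdb' for bigram 'db':
  Position 0: 'ac' -> no
  Position 1: 'cb' -> no
  Position 2: 'bd' -> no
  Position 3: 'dd' -> no
  Position 4: 'dd' -> no
  Position 5: 'dc' -> no
  Position 6: 'cc' -> no
  Position 7: 'ca' -> no
  Position 8: 'ab' -> no
  Position 9: 'bd' -> no
  Position 10: 'db' -> MATCH
Total matches: 1

1


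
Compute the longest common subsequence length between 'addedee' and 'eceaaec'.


DP table for LCS of 'addedee' and 'eceaaec':
       e  c  e  a  a  e  c
    0  0  0  0  0  0  0  0
  a 0  0  0  0  1  1  1  1
  d 0  0  0  0  1  1  1  1
  d 0  0  0  0  1  1  1  1
  e 0  1  1  1  1  1  2  2
  d 0  1  1  1  1  1  2  2
  e 0  1  1  2  2  2  2  2
  e 0  1  1  2  2  2  3  3
LCS: 'eee'
LCS length = 3

3


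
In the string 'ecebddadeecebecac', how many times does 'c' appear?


Scanning 'ecebddadeecebecac' for 'c':
  Position 1: 'c' -> MATCH (count: 1)
  Position 10: 'c' -> MATCH (count: 2)
  Position 14: 'c' -> MATCH (count: 3)
  Position 16: 'c' -> MATCH (count: 4)
Total occurrences of 'c': 4

4


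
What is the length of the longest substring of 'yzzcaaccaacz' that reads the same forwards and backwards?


Scanning 'yzzcaaccaacz' for palindromic substrings.
Substring at positions 2-11: 'zcaaccaacz'.
Check: reverse('zcaaccaacz') = 'zcaaccaacz' -> palindrome confirmed.
Neighbouring characters ('z' / '-') break symmetry, so it cannot extend further.
No longer palindromic substring exists; longest length = 10

10


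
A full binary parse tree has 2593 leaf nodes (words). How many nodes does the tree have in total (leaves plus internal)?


Leaf nodes (terminals): 2593
Internal nodes = n - 1 = 2593 - 1 = 2592
Total = leaves + internal = 2593 + 2592 = 5185

5185


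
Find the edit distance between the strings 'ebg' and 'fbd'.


Building DP table for s1='ebg' (len 3) and s2='fbd' (len 3):
       f  b  d
    0  1  2  3
  e 1  1  2  3
  b 2  2  1  2
  g 3  3  2  2
Edit distance = dp[3][3] = 2

2


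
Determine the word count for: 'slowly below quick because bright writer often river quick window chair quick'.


Counting words by splitting on spaces:
  Word 1: 'slowly'
  Word 2: 'below'
  Word 3: 'quick'
  Word 4: 'because'
  Word 5: 'bright'
  Word 6: 'writer'
  Word 7: 'often'
  Word 8: 'river'
  Word 9: 'quick'
  Word 10: 'window'
  Word 11: 'chair'
  Word 12: 'quick'
Total words: 12

12


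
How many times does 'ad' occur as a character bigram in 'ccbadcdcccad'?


Scanning 'ccbadcdcccad' for bigram 'ad':
  Position 0: 'cc' -> no
  Position 1: 'cb' -> no
  Position 2: 'ba' -> no
  Position 3: 'ad' -> MATCH
  Position 4: 'dc' -> no
  Position 5: 'cd' -> no
  Position 6: 'dc' -> no
  Position 7: 'cc' -> no
  Position 8: 'cc' -> no
  Position 9: 'ca' -> no
  Position 10: 'ad' -> MATCH
Total matches: 2

2


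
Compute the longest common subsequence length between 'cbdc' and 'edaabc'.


DP table for LCS of 'cbdc' and 'edaabc':
       e  d  a  a  b  c
    0  0  0  0  0  0  0
  c 0  0  0  0  0  0  1
  b 0  0  0  0  0  1  1
  d 0  0  1  1  1  1  1
  c 0  0  1  1  1  1  2
LCS: 'bc'
LCS length = 2

2


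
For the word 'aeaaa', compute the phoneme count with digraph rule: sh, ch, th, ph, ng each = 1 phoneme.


Parsing 'aeaaa' greedily, digraphs first:
  'a' -> vowel phoneme (phonemes so far: 1)
  'e' -> vowel phoneme (phonemes so far: 2)
  'a' -> vowel phoneme (phonemes so far: 3)
  'a' -> vowel phoneme (phonemes so far: 4)
  'a' -> vowel phoneme (phonemes so far: 5)
Total phonemes: 5

5


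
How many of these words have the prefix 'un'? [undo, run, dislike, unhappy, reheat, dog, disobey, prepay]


Checking each word for prefix 'un':
  'undo' -> YES, starts with 'un' (count: 1)
  'run' -> no (count: 1)
  'dislike' -> no (count: 1)
  'unhappy' -> YES, starts with 'un' (count: 2)
  'reheat' -> no (count: 2)
  'dog' -> no (count: 2)
  'disobey' -> no (count: 2)
  'prepay' -> no (count: 2)
Total with prefix 'un': 2

2


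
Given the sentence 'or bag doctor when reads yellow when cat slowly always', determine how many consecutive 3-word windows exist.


Word trigrams from [10] words:
  Trigram 1: (or bag doctor)
  Trigram 2: (bag doctor when)
  Trigram 3: (doctor when reads)
  Trigram 4: (when reads yellow)
  Trigram 5: (reads yellow when)
  Trigram 6: (yellow when cat)
  Trigram 7: (when cat slowly)
  Trigram 8: (cat slowly always)
Total word trigrams: 10 - 2 = 8

8


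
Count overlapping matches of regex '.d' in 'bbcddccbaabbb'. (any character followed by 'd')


Pattern: .d means any character followed by 'd'.
Scanning 'bbcddccbaabbb' position-by-position:
  Pos 0: window 'bb' -> no
  Pos 1: window 'bc' -> no
  Pos 2: window 'cd' -> MATCH
  Pos 3: window 'dd' -> MATCH
  Pos 4: window 'dc' -> no
  Pos 5: window 'cc' -> no
  Pos 6: window 'cb' -> no
  Pos 7: window 'ba' -> no
  Pos 8: window 'aa' -> no
  Pos 9: window 'ab' -> no
  Pos 10: window 'bb' -> no
  Pos 11: window 'bb' -> no
  Pos 12: window 'b' -> no
Total matches: 2

2


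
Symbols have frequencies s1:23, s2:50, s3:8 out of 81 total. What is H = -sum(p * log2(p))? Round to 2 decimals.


Computing entropy H = -sum(p_i * log2(p_i)):
  s1: p = 23/81 = 0.2840, -p*log2(p) = 0.5157
  s2: p = 50/81 = 0.6173, -p*log2(p) = 0.4296
  s3: p = 8/81 = 0.0988, -p*log2(p) = 0.3299
H = sum of terms = 1.2752
Rounded to 2 decimals: 1.28

1.28


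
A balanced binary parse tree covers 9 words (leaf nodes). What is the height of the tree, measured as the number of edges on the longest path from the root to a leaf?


In a balanced binary tree with n leaves the deepest leaf is ceil(log2(n)) edges below the root.
log2(9) = 3.1699
ceil(3.1699) = 4
height (edges) = 4

4


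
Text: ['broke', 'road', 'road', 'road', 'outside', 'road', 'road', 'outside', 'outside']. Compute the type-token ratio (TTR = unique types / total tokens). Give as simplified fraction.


Tokens: 9
Unique types: ('broke', 'outside', 'road') = 3
TTR = 3/9
Simplify: divide both by 3 -> 1/3
TTR = 1/3

1/3


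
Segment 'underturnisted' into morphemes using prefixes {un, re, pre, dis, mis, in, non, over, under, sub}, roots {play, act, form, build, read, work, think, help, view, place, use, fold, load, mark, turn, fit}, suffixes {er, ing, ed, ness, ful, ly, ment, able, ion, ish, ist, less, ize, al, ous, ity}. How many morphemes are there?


Segmenting 'underturnisted' against the inventory:
  'under' -> prefix (morpheme 1)
  'turn' -> root (morpheme 2)
  'ist' -> suffix (morpheme 3)
  'ed' -> suffix (morpheme 4)
Total morphemes: 4

4


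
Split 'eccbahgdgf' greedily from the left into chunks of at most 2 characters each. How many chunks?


'eccbahgdgf' has 10 characters.
Chunking with max size 2:
  Chunk 1: 'ec' (positions 0-1)
  Chunk 2: 'cb' (positions 2-3)
  Chunk 3: 'ah' (positions 4-5)
  Chunk 4: 'gd' (positions 6-7)
  Chunk 5: 'gf' (positions 8-9)
Total chunks: ceil(10 / 2) = 5

5


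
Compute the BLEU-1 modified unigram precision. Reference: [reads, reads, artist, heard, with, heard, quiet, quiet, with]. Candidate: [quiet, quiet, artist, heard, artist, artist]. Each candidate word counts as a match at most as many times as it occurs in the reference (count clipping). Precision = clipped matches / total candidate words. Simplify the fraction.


Reference word counts: {'artist': 1, 'heard': 2, 'quiet': 2, 'reads': 2, 'with': 2}
Checking each candidate word (with clipping):
  'quiet' -> in reference (ref count 2, used 1/2) -> match (matches: 1)
  'quiet' -> in reference (ref count 2, used 2/2) -> match (matches: 2)
  'artist' -> in reference (ref count 1, used 1/1) -> match (matches: 3)
  'heard' -> in reference (ref count 2, used 1/2) -> match (matches: 4)
  'artist' -> ref count 1 already used up (1/1) -> clipped, no match (matches: 4)
  'artist' -> ref count 1 already used up (1/1) -> clipped, no match (matches: 4)
Clipped matches: 4, Candidate length: 6
Precision = 4/6 = 2/3

2/3


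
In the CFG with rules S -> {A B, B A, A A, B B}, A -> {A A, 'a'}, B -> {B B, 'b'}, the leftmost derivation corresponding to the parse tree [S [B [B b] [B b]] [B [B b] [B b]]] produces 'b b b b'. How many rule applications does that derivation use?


Every bracketed nonterminal node [X ...] in the tree is produced by exactly one rule application.
Reading the tree off as a leftmost derivation:
  Step 1: S  =>  B B   (applied S -> B B)
  Step 2: B B  =>  B B B   (applied B -> B B)
  Step 3: B B B  =>  b B B   (applied B -> b)
  Step 4: b B B  =>  b b B   (applied B -> b)
  Step 5: b b B  =>  b b B B   (applied B -> B B)
  Step 6: b b B B  =>  b b b B   (applied B -> b)
  Step 7: b b b B  =>  b b b b   (applied B -> b)
Final yield: b b b b
Total rewrite steps: 7

7


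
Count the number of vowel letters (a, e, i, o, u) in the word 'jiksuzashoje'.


Scanning each character of 'jiksuzashoje':
  Position 1: 'j' -> consonant (running count: 0)
  Position 2: 'i' -> vowel (running count: 1)
  Position 3: 'k' -> consonant (running count: 1)
  Position 4: 's' -> consonant (running count: 1)
  Position 5: 'u' -> vowel (running count: 2)
  Position 6: 'z' -> consonant (running count: 2)
  Position 7: 'a' -> vowel (running count: 3)
  Position 8: 's' -> consonant (running count: 3)
  Position 9: 'h' -> consonant (running count: 3)
  Position 10: 'o' -> vowel (running count: 4)
  Position 11: 'j' -> consonant (running count: 4)
  Position 12: 'e' -> vowel (running count: 5)
Total vowels: 5

5


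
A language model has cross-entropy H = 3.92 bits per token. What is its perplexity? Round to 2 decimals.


Perplexity formula: PP = 2^H
H = 3.92
PP = 2^3.92
Decompose: 2^3.92 = 2^3 * 2^0.92
2^3 = 8, 2^0.92 ~ 1.8921153
PP ~ 8 * 1.8921153 = 15.1369224
Rounded to 2 decimals: 15.14

15.14


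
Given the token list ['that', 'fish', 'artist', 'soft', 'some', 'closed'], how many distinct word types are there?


Listing all tokens and tracking unique types:
  Token 1: 'that' -> NEW (unique so far: 1)
  Token 2: 'fish' -> NEW (unique so far: 2)
  Token 3: 'artist' -> NEW (unique so far: 3)
  Token 4: 'soft' -> NEW (unique so far: 4)
  Token 5: 'some' -> NEW (unique so far: 5)
  Token 6: 'closed' -> NEW (unique so far: 6)
Unique types: ('artist', 'closed', 'fish', 'soft', 'some', 'that')
Vocabulary size: 6

6


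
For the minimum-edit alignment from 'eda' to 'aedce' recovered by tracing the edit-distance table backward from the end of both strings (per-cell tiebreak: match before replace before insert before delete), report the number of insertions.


Edit distance = 3. Backtracking from cell (3, 5) with preference match > replace > insert > delete,
then listing the resulting alignment 'eda' -> 'aedce' left to right:
  Step 1: insert 'a' [insertion #1]
  Step 2: keep 'e'
  Step 3: keep 'd'
  Step 4: insert 'c' [insertion #2]
  Step 5: replace a->e
Total insertions: 2

2


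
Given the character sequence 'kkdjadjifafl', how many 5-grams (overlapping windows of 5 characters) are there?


String 'kkdjadjifafl' has length L = 12.
Number of overlapping n-grams = L - n + 1
Substituting: 12 - 5 + 1 = 8

8


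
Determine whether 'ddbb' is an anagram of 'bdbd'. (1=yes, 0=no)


Sort characters of 'ddbb': 'bbdd'
Sort characters of 'bdbd': 'bbdd'
Sorted forms match -> they ARE anagrams
Result: 1

1


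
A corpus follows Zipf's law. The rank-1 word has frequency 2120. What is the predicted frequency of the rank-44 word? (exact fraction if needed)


Zipf's law: freq(rank) = f1 / rank
f1 = 2120, rank = 44
freq = 2120 / 44
GCD(2120, 44) = 4
Simplified: 530/11

530/11


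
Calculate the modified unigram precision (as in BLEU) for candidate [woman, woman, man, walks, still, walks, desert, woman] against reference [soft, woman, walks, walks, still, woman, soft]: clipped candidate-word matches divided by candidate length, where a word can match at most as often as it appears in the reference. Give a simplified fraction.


Reference word counts: {'soft': 2, 'still': 1, 'walks': 2, 'woman': 2}
Checking each candidate word (with clipping):
  'woman' -> in reference (ref count 2, used 1/2) -> match (matches: 1)
  'woman' -> in reference (ref count 2, used 2/2) -> match (matches: 2)
  'man' -> not in reference -> no match (matches: 2)
  'walks' -> in reference (ref count 2, used 1/2) -> match (matches: 3)
  'still' -> in reference (ref count 1, used 1/1) -> match (matches: 4)
  'walks' -> in reference (ref count 2, used 2/2) -> match (matches: 5)
  'desert' -> not in reference -> no match (matches: 5)
  'woman' -> ref count 2 already used up (2/2) -> clipped, no match (matches: 5)
Clipped matches: 5, Candidate length: 8
Precision = 5/8

5/8


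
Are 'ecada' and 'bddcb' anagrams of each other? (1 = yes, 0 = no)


Sort characters of 'ecada': 'aacde'
Sort characters of 'bddcb': 'bbcdd'
Sorted forms differ -> they are NOT anagrams
Result: 0

0


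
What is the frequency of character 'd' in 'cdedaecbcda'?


Scanning 'cdedaecbcda' for 'd':
  Position 1: 'd' -> MATCH (count: 1)
  Position 3: 'd' -> MATCH (count: 2)
  Position 9: 'd' -> MATCH (count: 3)
Total occurrences of 'd': 3

3


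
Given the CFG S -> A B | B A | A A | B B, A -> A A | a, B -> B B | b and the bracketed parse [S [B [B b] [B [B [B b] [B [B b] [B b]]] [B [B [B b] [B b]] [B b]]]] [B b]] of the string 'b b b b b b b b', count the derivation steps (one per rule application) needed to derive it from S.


Every bracketed nonterminal node [X ...] in the tree is produced by exactly one rule application.
Reading the tree off as a leftmost derivation:
  Step 1: S  =>  B B   (applied S -> B B)
  Step 2: B B  =>  B B B   (applied B -> B B)
  Step 3: B B B  =>  b B B   (applied B -> b)
  Step 4: b B B  =>  b B B B   (applied B -> B B)
  Step 5: b B B B  =>  b B B B B   (applied B -> B B)
  Step 6: b B B B B  =>  b b B B B   (applied B -> b)
  Step 7: b b B B B  =>  b b B B B B   (applied B -> B B)
  Step 8: b b B B B B  =>  b b b B B B   (applied B -> b)
  Step 9: b b b B B B  =>  b b b b B B   (applied B -> b)
  Step 10: b b b b B B  =>  b b b b B B B   (applied B -> B B)
  Step 11: b b b b B B B  =>  b b b b B B B B   (applied B -> B B)
  Step 12: b b b b B B B B  =>  b b b b b B B B   (applied B -> b)
  Step 13: b b b b b B B B  =>  b b b b b b B B   (applied B -> b)
  Step 14: b b b b b b B B  =>  b b b b b b b B   (applied B -> b)
  Step 15: b b b b b b b B  =>  b b b b b b b b   (applied B -> b)
Final yield: b b b b b b b b
Total rewrite steps: 15

15


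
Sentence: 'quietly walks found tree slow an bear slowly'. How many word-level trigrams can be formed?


Word trigrams from [8] words:
  Trigram 1: (quietly walks found)
  Trigram 2: (walks found tree)
  Trigram 3: (found tree slow)
  Trigram 4: (tree slow an)
  Trigram 5: (slow an bear)
  Trigram 6: (an bear slowly)
Total word trigrams: 8 - 2 = 6

6


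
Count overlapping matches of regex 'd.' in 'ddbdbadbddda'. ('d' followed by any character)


Pattern: d. means 'd' followed by any character.
Scanning 'ddbdbadbddda' position-by-position:
  Pos 0: window 'dd' -> MATCH
  Pos 1: window 'db' -> MATCH
  Pos 2: window 'bd' -> no
  Pos 3: window 'db' -> MATCH
  Pos 4: window 'ba' -> no
  Pos 5: window 'ad' -> no
  Pos 6: window 'db' -> MATCH
  Pos 7: window 'bd' -> no
  Pos 8: window 'dd' -> MATCH
  Pos 9: window 'dd' -> MATCH
  Pos 10: window 'da' -> MATCH
  Pos 11: window 'a' -> no
Total matches: 7

7


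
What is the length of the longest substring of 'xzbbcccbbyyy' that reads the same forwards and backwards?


Scanning 'xzbbcccbbyyy' for palindromic substrings.
Substring at positions 2-8: 'bbcccbb'.
Check: reverse('bbcccbb') = 'bbcccbb' -> palindrome confirmed.
Neighbouring characters ('z' / 'y') break symmetry, so it cannot extend further.
No longer palindromic substring exists; longest length = 7

7


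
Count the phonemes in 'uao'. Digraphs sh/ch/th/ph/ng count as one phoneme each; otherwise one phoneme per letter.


Parsing 'uao' greedily, digraphs first:
  'u' -> vowel phoneme (phonemes so far: 1)
  'a' -> vowel phoneme (phonemes so far: 2)
  'o' -> vowel phoneme (phonemes so far: 3)
Total phonemes: 3

3


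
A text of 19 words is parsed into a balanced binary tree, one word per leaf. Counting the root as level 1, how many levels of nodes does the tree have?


In a balanced binary tree with n leaves the deepest leaf is ceil(log2(n)) edges below the root,
so counting node levels inclusive of root and leaves gives ceil(log2(n)) + 1 levels.
log2(19) = 4.2479
ceil(4.2479) = 5
levels = 5 + 1 = 6

6


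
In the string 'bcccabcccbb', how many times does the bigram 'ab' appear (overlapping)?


Scanning 'bcccabcccbb' for bigram 'ab':
  Position 0: 'bc' -> no
  Position 1: 'cc' -> no
  Position 2: 'cc' -> no
  Position 3: 'ca' -> no
  Position 4: 'ab' -> MATCH
  Position 5: 'bc' -> no
  Position 6: 'cc' -> no
  Position 7: 'cc' -> no
  Position 8: 'cb' -> no
  Position 9: 'bb' -> no
Total matches: 1

1


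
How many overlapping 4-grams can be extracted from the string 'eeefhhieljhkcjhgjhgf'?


String 'eeefhhieljhkcjhgjhgf' has length L = 20.
Number of overlapping n-grams = L - n + 1
Substituting: 20 - 4 + 1 = 17

17


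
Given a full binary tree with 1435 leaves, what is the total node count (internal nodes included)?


Leaf nodes (terminals): 1435
Internal nodes = n - 1 = 1435 - 1 = 1434
Total = leaves + internal = 1435 + 1434 = 2869

2869


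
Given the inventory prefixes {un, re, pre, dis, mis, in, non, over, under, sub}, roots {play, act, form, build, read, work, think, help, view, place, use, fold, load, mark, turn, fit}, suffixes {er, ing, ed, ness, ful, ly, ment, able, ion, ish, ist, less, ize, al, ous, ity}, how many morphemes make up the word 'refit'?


Segmenting 'refit' against the inventory:
  're' -> prefix (morpheme 1)
  'fit' -> root (morpheme 2)
Total morphemes: 2

2


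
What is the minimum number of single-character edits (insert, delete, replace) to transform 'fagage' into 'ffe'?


Building DP table for s1='fagage' (len 6) and s2='ffe' (len 3):
       f  f  e
    0  1  2  3
  f 1  0  1  2
  a 2  1  1  2
  g 3  2  2  2
  a 4  3  3  3
  g 5  4  4  4
  e 6  5  5  4
Edit distance = dp[6][3] = 4

4


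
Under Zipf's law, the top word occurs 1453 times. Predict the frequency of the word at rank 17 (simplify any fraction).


Zipf's law: freq(rank) = f1 / rank
f1 = 1453, rank = 17
freq = 1453 / 17
GCD(1453, 17) = 1
Simplified: 1453/17

1453/17


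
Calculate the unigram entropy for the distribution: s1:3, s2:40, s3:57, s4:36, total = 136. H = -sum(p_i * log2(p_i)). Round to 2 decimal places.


Computing entropy H = -sum(p_i * log2(p_i)):
  s1: p = 3/136 = 0.0221, -p*log2(p) = 0.1214
  s2: p = 40/136 = 0.2941, -p*log2(p) = 0.5193
  s3: p = 57/136 = 0.4191, -p*log2(p) = 0.5258
  s4: p = 36/136 = 0.2647, -p*log2(p) = 0.5076
H = sum of terms = 1.6741
Rounded to 2 decimals: 1.67

1.67


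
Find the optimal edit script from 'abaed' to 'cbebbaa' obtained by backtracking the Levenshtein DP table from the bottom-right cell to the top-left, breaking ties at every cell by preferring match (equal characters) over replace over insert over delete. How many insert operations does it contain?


Edit distance = 6. Backtracking from cell (5, 7) with preference match > replace > insert > delete,
then listing the resulting alignment 'abaed' -> 'cbebbaa' left to right:
  Step 1: insert 'c' [insertion #1]
  Step 2: insert 'b' [insertion #2]
  Step 3: replace a->e
  Step 4: keep 'b'
  Step 5: replace a->b
  Step 6: replace e->a
  Step 7: replace d->a
Total insertions: 2

2


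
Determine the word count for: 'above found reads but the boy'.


Counting words by splitting on spaces:
  Word 1: 'above'
  Word 2: 'found'
  Word 3: 'reads'
  Word 4: 'but'
  Word 5: 'the'
  Word 6: 'boy'
Total words: 6

6


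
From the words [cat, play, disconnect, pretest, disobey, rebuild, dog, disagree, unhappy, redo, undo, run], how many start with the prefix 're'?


Checking each word for prefix 're':
  'cat' -> no (count: 0)
  'play' -> no (count: 0)
  'disconnect' -> no (count: 0)
  'pretest' -> no (count: 0)
  'disobey' -> no (count: 0)
  'rebuild' -> YES, starts with 're' (count: 1)
  'dog' -> no (count: 1)
  'disagree' -> no (count: 1)
  'unhappy' -> no (count: 1)
  'redo' -> YES, starts with 're' (count: 2)
  'undo' -> no (count: 2)
  'run' -> no (count: 2)
Total with prefix 're': 2

2


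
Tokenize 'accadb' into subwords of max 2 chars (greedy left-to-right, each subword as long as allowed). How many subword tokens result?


'accadb' has 6 characters.
Chunking with max size 2:
  Chunk 1: 'ac' (positions 0-1)
  Chunk 2: 'ca' (positions 2-3)
  Chunk 3: 'db' (positions 4-5)
Total chunks: ceil(6 / 2) = 3

3


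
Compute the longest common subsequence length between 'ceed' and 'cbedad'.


DP table for LCS of 'ceed' and 'cbedad':
       c  b  e  d  a  d
    0  0  0  0  0  0  0
  c 0  1  1  1  1  1  1
  e 0  1  1  2  2  2  2
  e 0  1  1  2  2  2  2
  d 0  1  1  2  3  3  3
LCS: 'ced'
LCS length = 3

3


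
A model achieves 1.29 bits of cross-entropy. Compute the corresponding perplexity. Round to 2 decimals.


Perplexity formula: PP = 2^H
H = 1.29
PP = 2^1.29
Decompose: 2^1.29 = 2^1 * 2^0.29
2^1 = 2, 2^0.29 ~ 1.2226403
PP ~ 2 * 1.2226403 = 2.4452806
Rounded to 2 decimals: 2.45

2.45


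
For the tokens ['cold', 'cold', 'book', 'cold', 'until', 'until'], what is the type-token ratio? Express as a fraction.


Tokens: 6
Unique types: ('book', 'cold', 'until') = 3
TTR = 3/6
Simplify: divide both by 3 -> 1/2
TTR = 1/2

1/2


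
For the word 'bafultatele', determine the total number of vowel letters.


Scanning each character of 'bafultatele':
  Position 1: 'b' -> consonant (running count: 0)
  Position 2: 'a' -> vowel (running count: 1)
  Position 3: 'f' -> consonant (running count: 1)
  Position 4: 'u' -> vowel (running count: 2)
  Position 5: 'l' -> consonant (running count: 2)
  Position 6: 't' -> consonant (running count: 2)
  Position 7: 'a' -> vowel (running count: 3)
  Position 8: 't' -> consonant (running count: 3)
  Position 9: 'e' -> vowel (running count: 4)
  Position 10: 'l' -> consonant (running count: 4)
  Position 11: 'e' -> vowel (running count: 5)
Total vowels: 5

5


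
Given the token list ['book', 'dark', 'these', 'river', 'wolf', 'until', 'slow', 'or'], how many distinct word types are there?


Listing all tokens and tracking unique types:
  Token 1: 'book' -> NEW (unique so far: 1)
  Token 2: 'dark' -> NEW (unique so far: 2)
  Token 3: 'these' -> NEW (unique so far: 3)
  Token 4: 'river' -> NEW (unique so far: 4)
  Token 5: 'wolf' -> NEW (unique so far: 5)
  Token 6: 'until' -> NEW (unique so far: 6)
  Token 7: 'slow' -> NEW (unique so far: 7)
  Token 8: 'or' -> NEW (unique so far: 8)
Unique types: ('book', 'dark', 'or', 'river', 'slow', 'these', 'until', 'wolf')
Vocabulary size: 8

8


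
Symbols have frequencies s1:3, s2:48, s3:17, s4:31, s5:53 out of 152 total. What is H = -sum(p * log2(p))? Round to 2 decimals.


Computing entropy H = -sum(p_i * log2(p_i)):
  s1: p = 3/152 = 0.0197, -p*log2(p) = 0.1118
  s2: p = 48/152 = 0.3158, -p*log2(p) = 0.5251
  s3: p = 17/152 = 0.1118, -p*log2(p) = 0.3535
  s4: p = 31/152 = 0.2039, -p*log2(p) = 0.4678
  s5: p = 53/152 = 0.3487, -p*log2(p) = 0.5300
H = sum of terms = 1.9882
Rounded to 2 decimals: 1.99

1.99


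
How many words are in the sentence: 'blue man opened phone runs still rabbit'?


Counting words by splitting on spaces:
  Word 1: 'blue'
  Word 2: 'man'
  Word 3: 'opened'
  Word 4: 'phone'
  Word 5: 'runs'
  Word 6: 'still'
  Word 7: 'rabbit'
Total words: 7

7


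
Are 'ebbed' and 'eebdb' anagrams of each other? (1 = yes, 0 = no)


Sort characters of 'ebbed': 'bbdee'
Sort characters of 'eebdb': 'bbdee'
Sorted forms match -> they ARE anagrams
Result: 1

1


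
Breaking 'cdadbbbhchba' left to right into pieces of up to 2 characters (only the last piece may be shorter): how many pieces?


'cdadbbbhchba' has 12 characters.
Chunking with max size 2:
  Chunk 1: 'cd' (positions 0-1)
  Chunk 2: 'ad' (positions 2-3)
  Chunk 3: 'bb' (positions 4-5)
  Chunk 4: 'bh' (positions 6-7)
  Chunk 5: 'ch' (positions 8-9)
  Chunk 6: 'ba' (positions 10-11)
Total chunks: ceil(12 / 2) = 6

6


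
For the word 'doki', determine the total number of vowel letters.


Scanning each character of 'doki':
  Position 1: 'd' -> consonant (running count: 0)
  Position 2: 'o' -> vowel (running count: 1)
  Position 3: 'k' -> consonant (running count: 1)
  Position 4: 'i' -> vowel (running count: 2)
Total vowels: 2

2


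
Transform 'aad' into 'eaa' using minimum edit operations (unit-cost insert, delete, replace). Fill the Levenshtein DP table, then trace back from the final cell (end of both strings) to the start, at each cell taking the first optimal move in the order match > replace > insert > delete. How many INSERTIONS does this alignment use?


Edit distance = 2. Backtracking from cell (3, 3) with preference match > replace > insert > delete,
then listing the resulting alignment 'aad' -> 'eaa' left to right:
  Step 1: replace a->e
  Step 2: keep 'a'
  Step 3: replace d->a
Total insertions: 0

0


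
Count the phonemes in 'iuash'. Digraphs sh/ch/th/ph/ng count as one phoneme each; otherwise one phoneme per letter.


Parsing 'iuash' greedily, digraphs first:
  'i' -> vowel phoneme (phonemes so far: 1)
  'u' -> vowel phoneme (phonemes so far: 2)
  'a' -> vowel phoneme (phonemes so far: 3)
  'sh' -> digraph (1 consonant phoneme) (phonemes so far: 4)
Total phonemes: 4

4


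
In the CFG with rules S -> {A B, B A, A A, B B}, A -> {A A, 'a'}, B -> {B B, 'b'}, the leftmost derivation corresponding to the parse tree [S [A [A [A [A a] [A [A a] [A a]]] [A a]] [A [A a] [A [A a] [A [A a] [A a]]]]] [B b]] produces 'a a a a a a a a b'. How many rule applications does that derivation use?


Every bracketed nonterminal node [X ...] in the tree is produced by exactly one rule application.
Reading the tree off as a leftmost derivation:
  Step 1: S  =>  A B   (applied S -> A B)
  Step 2: A B  =>  A A B   (applied A -> A A)
  Step 3: A A B  =>  A A A B   (applied A -> A A)
  Step 4: A A A B  =>  A A A A B   (applied A -> A A)
  Step 5: A A A A B  =>  a A A A B   (applied A -> a)
  Step 6: a A A A B  =>  a A A A A B   (applied A -> A A)
  Step 7: a A A A A B  =>  a a A A A B   (applied A -> a)
  Step 8: a a A A A B  =>  a a a A A B   (applied A -> a)
  Step 9: a a a A A B  =>  a a a a A B   (applied A -> a)
  Step 10: a a a a A B  =>  a a a a A A B   (applied A -> A A)
  Step 11: a a a a A A B  =>  a a a a a A B   (applied A -> a)
  Step 12: a a a a a A B  =>  a a a a a A A B   (applied A -> A A)
  Step 13: a a a a a A A B  =>  a a a a a a A B   (applied A -> a)
  Step 14: a a a a a a A B  =>  a a a a a a A A B   (applied A -> A A)
  Step 15: a a a a a a A A B  =>  a a a a a a a A B   (applied A -> a)
  Step 16: a a a a a a a A B  =>  a a a a a a a a B   (applied A -> a)
  Step 17: a a a a a a a a B  =>  a a a a a a a a b   (applied B -> b)
Final yield: a a a a a a a a b
Total rewrite steps: 17

17
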